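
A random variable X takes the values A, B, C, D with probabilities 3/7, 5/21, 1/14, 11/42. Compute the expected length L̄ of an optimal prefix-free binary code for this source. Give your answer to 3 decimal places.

Repeatedly combine the two least-probable nodes; the expected code length is the sum of the merged weights.
merge 1/14 + 5/21 → 13/42
merge 11/42 + 13/42 → 4/7
merge 3/7 + 4/7 → 1
L = 13/42 + 4/7 + 1 = 79/42 ≈ 1.881 bits/symbol.

1.881 bits/symbol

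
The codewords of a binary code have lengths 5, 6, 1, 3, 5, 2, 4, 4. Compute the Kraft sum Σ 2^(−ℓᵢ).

With common denominator 2^6 = 64: Σ 2^(−ℓᵢ) = 2/64 + 1/64 + 32/64 + 8/64 + 2/64 + 16/64 + 4/64 + 4/64 = 69/64 = 1.078125.

1.078125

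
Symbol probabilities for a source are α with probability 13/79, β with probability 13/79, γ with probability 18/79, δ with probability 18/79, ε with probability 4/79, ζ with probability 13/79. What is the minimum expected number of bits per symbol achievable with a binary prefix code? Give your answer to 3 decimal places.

2.544 bits/symbol

Repeatedly combine the two least-probable nodes; the expected code length is the sum of the merged weights.
merge 4/79 + 13/79 → 17/79
merge 13/79 + 13/79 → 26/79
merge 17/79 + 18/79 → 35/79
merge 18/79 + 26/79 → 44/79
merge 35/79 + 44/79 → 1
L = 17/79 + 26/79 + 35/79 + 44/79 + 1 = 201/79 ≈ 2.544 bits/symbol.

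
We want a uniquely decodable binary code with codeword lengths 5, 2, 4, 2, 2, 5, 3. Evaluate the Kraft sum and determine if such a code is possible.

1; yes

With common denominator 2^5 = 32: Σ 2^(−ℓᵢ) = 1/32 + 8/32 + 2/32 + 8/32 + 8/32 + 1/32 + 4/32 = 32/32 = 1.
Kraft's inequality requires Σ ≤ 1; here Σ = 1 ≤ 1, so such a prefix code exists.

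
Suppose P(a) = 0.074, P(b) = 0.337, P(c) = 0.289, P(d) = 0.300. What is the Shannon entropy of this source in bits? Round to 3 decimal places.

1.845 bits

H = −Σ pᵢ log₂ pᵢ.
−0.074·log₂(0.074) = 0.2780
−0.337·log₂(0.337) = 0.5288
−0.289·log₂(0.289) = 0.5176
−0.300·log₂(0.300) = 0.5211
Sum ≈ 1.8454 → 1.845 bits.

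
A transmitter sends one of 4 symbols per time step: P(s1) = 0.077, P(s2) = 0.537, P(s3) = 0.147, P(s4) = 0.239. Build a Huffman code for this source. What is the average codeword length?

Repeatedly combine the two least-probable nodes; the expected code length is the sum of the merged weights.
merge 77/1000 + 147/1000 → 28/125
merge 28/125 + 239/1000 → 463/1000
merge 463/1000 + 537/1000 → 1
L = 28/125 + 463/1000 + 1 = 1687/1000 = 1.687 bits/symbol.

1.687 bits/symbol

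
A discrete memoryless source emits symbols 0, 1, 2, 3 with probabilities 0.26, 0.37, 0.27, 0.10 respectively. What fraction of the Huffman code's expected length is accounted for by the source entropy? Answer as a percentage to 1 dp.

Entropy H = −Σ p log₂ p ≈ 1.8782 bits.
Huffman merges: 1/10+13/50→9/25; 27/100+9/25→63/100; 37/100+63/100→1. L = 199/100 ≈ 1.9900.
Efficiency = H/L = 1.8782/1.9900 = 94.4%.

94.4%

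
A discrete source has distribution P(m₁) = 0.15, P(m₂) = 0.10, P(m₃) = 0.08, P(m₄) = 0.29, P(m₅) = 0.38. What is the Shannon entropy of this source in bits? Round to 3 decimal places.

2.083 bits

H = −Σ pᵢ log₂ pᵢ.
−0.15·log₂(0.15) = 0.4105
−0.10·log₂(0.10) = 0.3322
−0.08·log₂(0.08) = 0.2915
−0.29·log₂(0.29) = 0.5179
−0.38·log₂(0.38) = 0.5305
Sum ≈ 2.0826 → 2.083 bits.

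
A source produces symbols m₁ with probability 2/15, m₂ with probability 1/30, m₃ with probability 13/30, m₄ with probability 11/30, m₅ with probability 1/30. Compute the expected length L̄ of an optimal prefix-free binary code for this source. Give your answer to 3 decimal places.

1.833 bits/symbol

Repeatedly combine the two least-probable nodes; the expected code length is the sum of the merged weights.
merge 1/30 + 1/30 → 1/15
merge 1/15 + 2/15 → 1/5
merge 1/5 + 11/30 → 17/30
merge 13/30 + 17/30 → 1
L = 1/15 + 1/5 + 17/30 + 1 = 11/6 ≈ 1.833 bits/symbol.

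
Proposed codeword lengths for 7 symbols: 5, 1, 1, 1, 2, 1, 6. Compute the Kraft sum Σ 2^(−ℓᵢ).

2.296875

With common denominator 2^6 = 64: Σ 2^(−ℓᵢ) = 2/64 + 32/64 + 32/64 + 32/64 + 16/64 + 32/64 + 1/64 = 147/64 = 2.296875.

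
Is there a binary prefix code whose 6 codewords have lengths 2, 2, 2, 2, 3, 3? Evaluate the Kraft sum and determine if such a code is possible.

With common denominator 2^3 = 8: Σ 2^(−ℓᵢ) = 2/8 + 2/8 + 2/8 + 2/8 + 1/8 + 1/8 = 10/8 = 1.25.
Kraft's inequality requires Σ ≤ 1; here Σ = 1.25 > 1, so no such prefix code exists.

1.25; no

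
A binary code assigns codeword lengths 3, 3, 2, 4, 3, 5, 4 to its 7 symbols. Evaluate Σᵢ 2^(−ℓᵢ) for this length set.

With common denominator 2^5 = 32: Σ 2^(−ℓᵢ) = 4/32 + 4/32 + 8/32 + 2/32 + 4/32 + 1/32 + 2/32 = 25/32 = 0.78125.

0.78125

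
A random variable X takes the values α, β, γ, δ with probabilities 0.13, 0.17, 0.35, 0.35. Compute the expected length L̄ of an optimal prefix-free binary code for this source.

Repeatedly combine the two least-probable nodes; the expected code length is the sum of the merged weights.
merge 13/100 + 17/100 → 3/10
merge 3/10 + 7/20 → 13/20
merge 7/20 + 13/20 → 1
L = 3/10 + 13/20 + 1 = 39/20 = 1.95 bits/symbol.

1.95 bits/symbol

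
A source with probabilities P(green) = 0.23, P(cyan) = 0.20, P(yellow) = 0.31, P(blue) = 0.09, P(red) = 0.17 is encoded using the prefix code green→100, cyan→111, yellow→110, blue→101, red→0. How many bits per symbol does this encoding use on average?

L̄ = Σ pᵢ·ℓᵢ = 0.23·3 + 0.20·3 + 0.31·3 + 0.09·3 + 0.17·1 = 2.66 bits/symbol.

2.66 bits/symbol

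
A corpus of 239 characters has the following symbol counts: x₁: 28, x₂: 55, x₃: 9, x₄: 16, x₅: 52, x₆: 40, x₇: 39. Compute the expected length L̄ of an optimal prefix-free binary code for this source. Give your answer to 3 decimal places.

Probabilities are the counts divided by 239.
Repeatedly combine the two least-probable nodes; the expected code length is the sum of the merged weights.
merge 9/239 + 16/239 → 25/239
merge 25/239 + 28/239 → 53/239
merge 39/239 + 40/239 → 79/239
merge 52/239 + 53/239 → 105/239
merge 55/239 + 79/239 → 134/239
merge 105/239 + 134/239 → 1
L = 25/239 + 53/239 + 79/239 + 105/239 + 134/239 + 1 = 635/239 ≈ 2.657 bits/symbol.

2.657 bits/symbol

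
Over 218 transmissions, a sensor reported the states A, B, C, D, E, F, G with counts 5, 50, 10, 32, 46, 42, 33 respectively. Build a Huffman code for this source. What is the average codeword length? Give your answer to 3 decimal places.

2.628 bits/symbol

Probabilities are the counts divided by 218.
Repeatedly combine the two least-probable nodes; the expected code length is the sum of the merged weights.
merge 5/218 + 5/109 → 15/218
merge 15/218 + 16/109 → 47/218
merge 33/218 + 21/109 → 75/218
merge 23/109 + 47/218 → 93/218
merge 25/109 + 75/218 → 125/218
merge 93/218 + 125/218 → 1
L = 15/218 + 47/218 + 75/218 + 93/218 + 125/218 + 1 = 573/218 ≈ 2.628 bits/symbol.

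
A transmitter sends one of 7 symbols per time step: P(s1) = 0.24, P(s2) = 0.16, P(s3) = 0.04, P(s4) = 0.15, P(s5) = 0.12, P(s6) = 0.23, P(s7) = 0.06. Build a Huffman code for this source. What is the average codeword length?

2.63 bits/symbol

Repeatedly combine the two least-probable nodes; the expected code length is the sum of the merged weights.
merge 1/25 + 3/50 → 1/10
merge 1/10 + 3/25 → 11/50
merge 3/20 + 4/25 → 31/100
merge 11/50 + 23/100 → 9/20
merge 6/25 + 31/100 → 11/20
merge 9/20 + 11/20 → 1
L = 1/10 + 11/50 + 31/100 + 9/20 + 11/20 + 1 = 263/100 = 2.63 bits/symbol.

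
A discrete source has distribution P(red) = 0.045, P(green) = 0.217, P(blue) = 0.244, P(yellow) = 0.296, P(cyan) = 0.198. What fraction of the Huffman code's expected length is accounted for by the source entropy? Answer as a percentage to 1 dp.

Entropy H = −Σ p log₂ p ≈ 2.1587 bits.
Huffman merges: 9/200+99/500→243/1000; 217/1000+243/1000→23/50; 61/250+37/125→27/50; 23/50+27/50→1. L = 2243/1000 ≈ 2.2430.
Efficiency = H/L = 2.1587/2.2430 = 96.2%.

96.2%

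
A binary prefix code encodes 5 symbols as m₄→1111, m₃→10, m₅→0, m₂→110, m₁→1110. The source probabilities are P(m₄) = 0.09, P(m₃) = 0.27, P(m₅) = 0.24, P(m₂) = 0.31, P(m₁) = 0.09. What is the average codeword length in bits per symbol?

2.43 bits/symbol

L̄ = Σ pᵢ·ℓᵢ = 0.09·4 + 0.27·2 + 0.24·1 + 0.31·3 + 0.09·4 = 2.43 bits/symbol.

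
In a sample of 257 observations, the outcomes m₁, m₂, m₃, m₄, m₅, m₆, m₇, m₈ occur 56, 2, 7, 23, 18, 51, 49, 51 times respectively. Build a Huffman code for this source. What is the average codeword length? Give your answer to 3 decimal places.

2.720 bits/symbol

Probabilities are the counts divided by 257.
Repeatedly combine the two least-probable nodes; the expected code length is the sum of the merged weights.
merge 2/257 + 7/257 → 9/257
merge 9/257 + 18/257 → 27/257
merge 23/257 + 27/257 → 50/257
merge 49/257 + 50/257 → 99/257
merge 51/257 + 51/257 → 102/257
merge 56/257 + 99/257 → 155/257
merge 102/257 + 155/257 → 1
L = 9/257 + 27/257 + 50/257 + 99/257 + 102/257 + 155/257 + 1 = 699/257 ≈ 2.720 bits/symbol.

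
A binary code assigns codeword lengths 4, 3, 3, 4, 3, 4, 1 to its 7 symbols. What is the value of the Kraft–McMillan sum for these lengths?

1.0625

With common denominator 2^4 = 16: Σ 2^(−ℓᵢ) = 1/16 + 2/16 + 2/16 + 1/16 + 2/16 + 1/16 + 8/16 = 17/16 = 1.0625.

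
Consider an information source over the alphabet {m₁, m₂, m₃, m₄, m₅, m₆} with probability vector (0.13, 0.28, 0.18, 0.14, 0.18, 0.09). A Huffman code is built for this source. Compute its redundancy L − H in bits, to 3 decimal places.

0.043 bits

Entropy H = −Σ p log₂ p ≈ 2.4972 bits.
Huffman merges: 9/100+13/100→11/50; 7/50+9/50→8/25; 9/50+11/50→2/5; 7/25+8/25→3/5; 2/5+3/5→1. L = 127/50 ≈ 2.5400.
L − H = 2.5400 − 2.4972 = 0.043 bits.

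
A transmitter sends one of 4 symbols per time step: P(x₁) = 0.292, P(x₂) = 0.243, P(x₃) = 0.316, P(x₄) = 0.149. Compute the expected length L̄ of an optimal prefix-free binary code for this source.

2 bits/symbol

Repeatedly combine the two least-probable nodes; the expected code length is the sum of the merged weights.
merge 149/1000 + 243/1000 → 49/125
merge 73/250 + 79/250 → 76/125
merge 49/125 + 76/125 → 1
L = 49/125 + 76/125 + 1 = 2 bits/symbol.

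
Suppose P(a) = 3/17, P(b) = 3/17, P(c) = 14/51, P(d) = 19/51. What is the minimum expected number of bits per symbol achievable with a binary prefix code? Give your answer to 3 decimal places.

Repeatedly combine the two least-probable nodes; the expected code length is the sum of the merged weights.
merge 3/17 + 3/17 → 6/17
merge 14/51 + 6/17 → 32/51
merge 19/51 + 32/51 → 1
L = 6/17 + 32/51 + 1 = 101/51 ≈ 1.980 bits/symbol.

1.980 bits/symbol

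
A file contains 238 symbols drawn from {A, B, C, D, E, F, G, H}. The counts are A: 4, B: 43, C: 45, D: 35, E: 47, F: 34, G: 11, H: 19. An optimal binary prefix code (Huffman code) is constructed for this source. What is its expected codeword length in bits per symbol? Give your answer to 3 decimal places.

2.819 bits/symbol

Probabilities are the counts divided by 238.
Repeatedly combine the two least-probable nodes; the expected code length is the sum of the merged weights.
merge 2/119 + 11/238 → 15/238
merge 15/238 + 19/238 → 1/7
merge 1/7 + 1/7 → 2/7
merge 5/34 + 43/238 → 39/119
merge 45/238 + 47/238 → 46/119
merge 2/7 + 39/119 → 73/119
merge 46/119 + 73/119 → 1
L = 15/238 + 1/7 + 2/7 + 39/119 + 46/119 + 73/119 + 1 = 671/238 ≈ 2.819 bits/symbol.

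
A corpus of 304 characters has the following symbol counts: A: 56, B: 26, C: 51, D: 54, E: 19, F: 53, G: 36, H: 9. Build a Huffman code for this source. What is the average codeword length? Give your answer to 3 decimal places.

2.908 bits/symbol

Probabilities are the counts divided by 304.
Repeatedly combine the two least-probable nodes; the expected code length is the sum of the merged weights.
merge 9/304 + 1/16 → 7/76
merge 13/152 + 7/76 → 27/152
merge 9/76 + 51/304 → 87/304
merge 53/304 + 27/152 → 107/304
merge 27/152 + 7/38 → 55/152
merge 87/304 + 107/304 → 97/152
merge 55/152 + 97/152 → 1
L = 7/76 + 27/152 + 87/304 + 107/304 + 55/152 + 97/152 + 1 = 221/76 ≈ 2.908 bits/symbol.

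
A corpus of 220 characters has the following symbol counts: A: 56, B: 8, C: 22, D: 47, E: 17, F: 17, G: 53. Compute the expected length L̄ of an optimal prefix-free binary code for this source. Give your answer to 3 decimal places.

Probabilities are the counts divided by 220.
Repeatedly combine the two least-probable nodes; the expected code length is the sum of the merged weights.
merge 2/55 + 17/220 → 5/44
merge 17/220 + 1/10 → 39/220
merge 5/44 + 39/220 → 16/55
merge 47/220 + 53/220 → 5/11
merge 14/55 + 16/55 → 6/11
merge 5/11 + 6/11 → 1
L = 5/44 + 39/220 + 16/55 + 5/11 + 6/11 + 1 = 142/55 ≈ 2.582 bits/symbol.

2.582 bits/symbol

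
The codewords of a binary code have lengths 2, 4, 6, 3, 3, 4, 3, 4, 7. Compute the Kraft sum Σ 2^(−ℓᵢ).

0.8359375

With common denominator 2^7 = 128: Σ 2^(−ℓᵢ) = 32/128 + 8/128 + 2/128 + 16/128 + 16/128 + 8/128 + 16/128 + 8/128 + 1/128 = 107/128 = 0.8359375.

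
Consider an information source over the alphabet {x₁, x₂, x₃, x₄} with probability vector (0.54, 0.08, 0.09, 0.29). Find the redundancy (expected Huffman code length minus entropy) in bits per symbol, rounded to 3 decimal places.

Entropy H = −Σ p log₂ p ≈ 1.6021 bits.
Huffman merges: 2/25+9/100→17/100; 17/100+29/100→23/50; 23/50+27/50→1. L = 163/100 ≈ 1.6300.
L − H = 1.6300 − 1.6021 = 0.028 bits.

0.028 bits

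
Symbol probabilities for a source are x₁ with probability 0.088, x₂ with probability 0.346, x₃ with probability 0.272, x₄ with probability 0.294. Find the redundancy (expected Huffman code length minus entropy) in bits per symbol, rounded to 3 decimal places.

0.132 bits

Entropy H = −Σ p log₂ p ≈ 1.8685 bits.
Huffman merges: 11/125+34/125→9/25; 147/500+173/500→16/25; 9/25+16/25→1. L = 2 ≈ 2.0000.
L − H = 2.0000 − 1.8685 = 0.132 bits.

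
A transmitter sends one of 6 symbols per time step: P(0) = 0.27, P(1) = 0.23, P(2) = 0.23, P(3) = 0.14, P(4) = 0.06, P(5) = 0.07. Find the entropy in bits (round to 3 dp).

H = −Σ pᵢ log₂ pᵢ.
−0.27·log₂(0.27) = 0.5100
−0.23·log₂(0.23) = 0.4877
−0.23·log₂(0.23) = 0.4877
−0.14·log₂(0.14) = 0.3971
−0.06·log₂(0.06) = 0.2435
−0.07·log₂(0.07) = 0.2686
Sum ≈ 2.3946 → 2.395 bits.

2.395 bits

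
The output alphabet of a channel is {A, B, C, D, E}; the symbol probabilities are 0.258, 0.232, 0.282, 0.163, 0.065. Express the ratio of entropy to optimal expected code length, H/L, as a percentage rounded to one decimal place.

Entropy H = −Σ p log₂ p ≈ 2.1912 bits.
Huffman merges: 13/200+163/1000→57/250; 57/250+29/125→23/50; 129/500+141/500→27/50; 23/50+27/50→1. L = 557/250 ≈ 2.2280.
Efficiency = H/L = 2.1912/2.2280 = 98.3%.

98.3%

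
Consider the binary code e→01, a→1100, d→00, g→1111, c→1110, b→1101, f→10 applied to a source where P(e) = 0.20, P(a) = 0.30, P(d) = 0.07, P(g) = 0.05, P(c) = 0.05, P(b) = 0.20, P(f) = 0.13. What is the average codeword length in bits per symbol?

3.2 bits/symbol

L̄ = Σ pᵢ·ℓᵢ = 0.20·2 + 0.30·4 + 0.07·2 + 0.05·4 + 0.05·4 + 0.20·4 + 0.13·2 = 3.2 bits/symbol.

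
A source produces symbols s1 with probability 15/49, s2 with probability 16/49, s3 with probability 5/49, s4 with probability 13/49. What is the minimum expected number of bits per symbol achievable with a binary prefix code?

2 bits/symbol

Repeatedly combine the two least-probable nodes; the expected code length is the sum of the merged weights.
merge 5/49 + 13/49 → 18/49
merge 15/49 + 16/49 → 31/49
merge 18/49 + 31/49 → 1
L = 18/49 + 31/49 + 1 = 2 bits/symbol.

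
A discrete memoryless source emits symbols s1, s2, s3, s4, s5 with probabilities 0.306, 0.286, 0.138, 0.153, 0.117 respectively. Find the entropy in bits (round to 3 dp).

H = −Σ pᵢ log₂ pᵢ.
−0.306·log₂(0.306) = 0.5228
−0.286·log₂(0.286) = 0.5165
−0.138·log₂(0.138) = 0.3943
−0.153·log₂(0.153) = 0.4144
−0.117·log₂(0.117) = 0.3622
Sum ≈ 2.2101 → 2.210 bits.

2.210 bits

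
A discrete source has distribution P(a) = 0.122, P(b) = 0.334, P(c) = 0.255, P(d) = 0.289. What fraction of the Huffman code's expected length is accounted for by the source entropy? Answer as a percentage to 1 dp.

Entropy H = −Σ p log₂ p ≈ 1.9190 bits.
Huffman merges: 61/500+51/200→377/1000; 289/1000+167/500→623/1000; 377/1000+623/1000→1. L = 2 ≈ 2.0000.
Efficiency = H/L = 1.9190/2.0000 = 95.9%.

95.9%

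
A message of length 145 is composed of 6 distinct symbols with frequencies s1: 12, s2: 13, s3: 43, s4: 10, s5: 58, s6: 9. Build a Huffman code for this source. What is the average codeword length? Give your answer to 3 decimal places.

2.207 bits/symbol

Probabilities are the counts divided by 145.
Repeatedly combine the two least-probable nodes; the expected code length is the sum of the merged weights.
merge 9/145 + 2/29 → 19/145
merge 12/145 + 13/145 → 5/29
merge 19/145 + 5/29 → 44/145
merge 43/145 + 44/145 → 3/5
merge 2/5 + 3/5 → 1
L = 19/145 + 5/29 + 44/145 + 3/5 + 1 = 64/29 ≈ 2.207 bits/symbol.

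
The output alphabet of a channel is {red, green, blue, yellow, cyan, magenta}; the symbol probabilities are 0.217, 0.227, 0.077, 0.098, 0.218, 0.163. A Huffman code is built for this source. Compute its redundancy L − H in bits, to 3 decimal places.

Entropy H = −Σ p log₂ p ≈ 2.4828 bits.
Huffman merges: 77/1000+49/500→7/40; 163/1000+7/40→169/500; 217/1000+109/500→87/200; 227/1000+169/500→113/200; 87/200+113/200→1. L = 2513/1000 ≈ 2.5130.
L − H = 2.5130 − 2.4828 = 0.030 bits.

0.030 bits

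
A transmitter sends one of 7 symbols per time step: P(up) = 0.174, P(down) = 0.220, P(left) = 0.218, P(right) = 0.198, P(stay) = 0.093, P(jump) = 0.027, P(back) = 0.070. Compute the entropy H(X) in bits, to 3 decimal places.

H = −Σ pᵢ log₂ pᵢ.
−0.174·log₂(0.174) = 0.4390
−0.220·log₂(0.220) = 0.4806
−0.218·log₂(0.218) = 0.4791
−0.198·log₂(0.198) = 0.4626
−0.093·log₂(0.093) = 0.3187
−0.027·log₂(0.027) = 0.1407
−0.070·log₂(0.070) = 0.2686
Sum ≈ 2.5892 → 2.589 bits.

2.589 bits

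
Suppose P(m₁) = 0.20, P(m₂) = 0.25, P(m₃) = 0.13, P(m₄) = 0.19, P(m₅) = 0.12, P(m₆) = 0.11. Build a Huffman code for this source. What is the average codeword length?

Repeatedly combine the two least-probable nodes; the expected code length is the sum of the merged weights.
merge 11/100 + 3/25 → 23/100
merge 13/100 + 19/100 → 8/25
merge 1/5 + 23/100 → 43/100
merge 1/4 + 8/25 → 57/100
merge 43/100 + 57/100 → 1
L = 23/100 + 8/25 + 43/100 + 57/100 + 1 = 51/20 = 2.55 bits/symbol.

2.55 bits/symbol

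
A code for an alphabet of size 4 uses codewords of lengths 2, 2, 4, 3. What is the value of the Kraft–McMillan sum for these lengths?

With common denominator 2^4 = 16: Σ 2^(−ℓᵢ) = 4/16 + 4/16 + 1/16 + 2/16 = 11/16 = 0.6875.

0.6875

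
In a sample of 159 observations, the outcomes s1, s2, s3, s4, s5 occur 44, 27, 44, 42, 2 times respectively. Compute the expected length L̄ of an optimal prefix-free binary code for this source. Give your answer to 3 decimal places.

Probabilities are the counts divided by 159.
Repeatedly combine the two least-probable nodes; the expected code length is the sum of the merged weights.
merge 2/159 + 9/53 → 29/159
merge 29/159 + 14/53 → 71/159
merge 44/159 + 44/159 → 88/159
merge 71/159 + 88/159 → 1
L = 29/159 + 71/159 + 88/159 + 1 = 347/159 ≈ 2.182 bits/symbol.

2.182 bits/symbol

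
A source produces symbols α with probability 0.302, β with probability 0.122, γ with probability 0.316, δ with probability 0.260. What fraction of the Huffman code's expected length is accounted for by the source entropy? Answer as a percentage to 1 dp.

Entropy H = −Σ p log₂ p ≈ 1.9224 bits.
Huffman merges: 61/500+13/50→191/500; 151/500+79/250→309/500; 191/500+309/500→1. L = 2 ≈ 2.0000.
Efficiency = H/L = 1.9224/2.0000 = 96.1%.

96.1%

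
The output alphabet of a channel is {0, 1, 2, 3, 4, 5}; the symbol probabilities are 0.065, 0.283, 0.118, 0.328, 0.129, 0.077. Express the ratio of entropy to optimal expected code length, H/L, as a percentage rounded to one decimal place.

97.5%

Entropy H = −Σ p log₂ p ≈ 2.3290 bits.
Huffman merges: 13/200+77/1000→71/500; 59/500+129/1000→247/1000; 71/500+247/1000→389/1000; 283/1000+41/125→611/1000; 389/1000+611/1000→1. L = 2389/1000 ≈ 2.3890.
Efficiency = H/L = 2.3290/2.3890 = 97.5%.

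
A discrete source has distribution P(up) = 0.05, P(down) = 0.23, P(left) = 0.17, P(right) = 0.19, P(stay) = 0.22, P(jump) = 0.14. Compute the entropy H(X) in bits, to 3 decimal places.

2.471 bits

H = −Σ pᵢ log₂ pᵢ.
−0.05·log₂(0.05) = 0.2161
−0.23·log₂(0.23) = 0.4877
−0.17·log₂(0.17) = 0.4346
−0.19·log₂(0.19) = 0.4552
−0.22·log₂(0.22) = 0.4806
−0.14·log₂(0.14) = 0.3971
Sum ≈ 2.4713 → 2.471 bits.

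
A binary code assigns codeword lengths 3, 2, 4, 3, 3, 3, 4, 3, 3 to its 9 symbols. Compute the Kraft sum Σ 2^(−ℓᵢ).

With common denominator 2^4 = 16: Σ 2^(−ℓᵢ) = 2/16 + 4/16 + 1/16 + 2/16 + 2/16 + 2/16 + 1/16 + 2/16 + 2/16 = 18/16 = 1.125.

1.125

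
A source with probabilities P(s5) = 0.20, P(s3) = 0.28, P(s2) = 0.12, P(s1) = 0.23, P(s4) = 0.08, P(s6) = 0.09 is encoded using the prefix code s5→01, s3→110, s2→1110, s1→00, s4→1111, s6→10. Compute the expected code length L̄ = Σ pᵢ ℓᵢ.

L̄ = Σ pᵢ·ℓᵢ = 0.20·2 + 0.28·3 + 0.12·4 + 0.23·2 + 0.08·4 + 0.09·2 = 2.68 bits/symbol.

2.68 bits/symbol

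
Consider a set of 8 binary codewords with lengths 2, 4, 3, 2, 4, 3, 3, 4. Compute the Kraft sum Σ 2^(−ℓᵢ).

1.0625

With common denominator 2^4 = 16: Σ 2^(−ℓᵢ) = 4/16 + 1/16 + 2/16 + 4/16 + 1/16 + 2/16 + 2/16 + 1/16 = 17/16 = 1.0625.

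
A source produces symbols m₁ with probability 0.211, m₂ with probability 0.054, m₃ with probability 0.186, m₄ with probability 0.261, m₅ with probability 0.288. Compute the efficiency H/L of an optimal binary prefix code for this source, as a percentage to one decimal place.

97.1%

Entropy H = −Σ p log₂ p ≈ 2.1754 bits.
Huffman merges: 27/500+93/500→6/25; 211/1000+6/25→451/1000; 261/1000+36/125→549/1000; 451/1000+549/1000→1. L = 56/25 ≈ 2.2400.
Efficiency = H/L = 2.1754/2.2400 = 97.1%.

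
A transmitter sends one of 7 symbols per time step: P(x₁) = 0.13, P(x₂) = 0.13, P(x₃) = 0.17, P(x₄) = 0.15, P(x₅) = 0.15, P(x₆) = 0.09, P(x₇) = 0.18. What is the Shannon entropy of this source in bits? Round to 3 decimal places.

2.779 bits

H = −Σ pᵢ log₂ pᵢ.
−0.13·log₂(0.13) = 0.3826
−0.13·log₂(0.13) = 0.3826
−0.17·log₂(0.17) = 0.4346
−0.15·log₂(0.15) = 0.4105
−0.15·log₂(0.15) = 0.4105
−0.09·log₂(0.09) = 0.3127
−0.18·log₂(0.18) = 0.4453
Sum ≈ 2.7789 → 2.779 bits.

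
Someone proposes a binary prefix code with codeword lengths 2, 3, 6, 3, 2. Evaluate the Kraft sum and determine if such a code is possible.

0.765625; yes

With common denominator 2^6 = 64: Σ 2^(−ℓᵢ) = 16/64 + 8/64 + 1/64 + 8/64 + 16/64 = 49/64 = 0.765625.
Kraft's inequality requires Σ ≤ 1; here Σ = 0.765625 ≤ 1, so such a prefix code exists.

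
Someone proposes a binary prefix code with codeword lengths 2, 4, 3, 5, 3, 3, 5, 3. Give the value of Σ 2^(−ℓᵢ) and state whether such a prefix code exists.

With common denominator 2^5 = 32: Σ 2^(−ℓᵢ) = 8/32 + 2/32 + 4/32 + 1/32 + 4/32 + 4/32 + 1/32 + 4/32 = 28/32 = 0.875.
Kraft's inequality requires Σ ≤ 1; here Σ = 0.875 ≤ 1, so such a prefix code exists.

0.875; yes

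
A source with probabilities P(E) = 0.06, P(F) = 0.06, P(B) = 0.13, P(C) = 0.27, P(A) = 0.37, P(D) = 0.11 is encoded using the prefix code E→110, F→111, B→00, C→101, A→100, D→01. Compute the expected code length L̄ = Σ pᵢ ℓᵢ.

L̄ = Σ pᵢ·ℓᵢ = 0.06·3 + 0.06·3 + 0.13·2 + 0.27·3 + 0.37·3 + 0.11·2 = 2.76 bits/symbol.

2.76 bits/symbol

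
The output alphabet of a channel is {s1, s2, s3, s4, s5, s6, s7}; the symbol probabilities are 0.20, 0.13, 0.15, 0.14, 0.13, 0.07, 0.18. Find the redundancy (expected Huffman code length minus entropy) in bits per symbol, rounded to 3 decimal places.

Entropy H = −Σ p log₂ p ≈ 2.7512 bits.
Huffman merges: 7/100+13/100→1/5; 13/100+7/50→27/100; 3/20+9/50→33/100; 1/5+1/5→2/5; 27/100+33/100→3/5; 2/5+3/5→1. L = 14/5 ≈ 2.8000.
L − H = 2.8000 − 2.7512 = 0.049 bits.

0.049 bits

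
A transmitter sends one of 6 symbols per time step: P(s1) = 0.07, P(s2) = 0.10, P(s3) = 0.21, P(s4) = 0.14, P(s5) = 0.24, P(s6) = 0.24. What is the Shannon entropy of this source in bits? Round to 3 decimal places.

2.459 bits

H = −Σ pᵢ log₂ pᵢ.
−0.07·log₂(0.07) = 0.2686
−0.10·log₂(0.10) = 0.3322
−0.21·log₂(0.21) = 0.4728
−0.14·log₂(0.14) = 0.3971
−0.24·log₂(0.24) = 0.4941
−0.24·log₂(0.24) = 0.4941
Sum ≈ 2.4590 → 2.459 bits.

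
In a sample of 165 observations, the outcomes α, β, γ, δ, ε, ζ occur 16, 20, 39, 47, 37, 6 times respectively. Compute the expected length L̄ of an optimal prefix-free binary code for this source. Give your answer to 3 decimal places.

Probabilities are the counts divided by 165.
Repeatedly combine the two least-probable nodes; the expected code length is the sum of the merged weights.
merge 2/55 + 16/165 → 2/15
merge 4/33 + 2/15 → 14/55
merge 37/165 + 13/55 → 76/165
merge 14/55 + 47/165 → 89/165
merge 76/165 + 89/165 → 1
L = 2/15 + 14/55 + 76/165 + 89/165 + 1 = 394/165 ≈ 2.388 bits/symbol.

2.388 bits/symbol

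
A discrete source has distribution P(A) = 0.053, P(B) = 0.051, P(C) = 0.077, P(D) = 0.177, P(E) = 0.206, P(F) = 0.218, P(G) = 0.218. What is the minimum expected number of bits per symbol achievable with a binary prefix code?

Repeatedly combine the two least-probable nodes; the expected code length is the sum of the merged weights.
merge 51/1000 + 53/1000 → 13/125
merge 77/1000 + 13/125 → 181/1000
merge 177/1000 + 181/1000 → 179/500
merge 103/500 + 109/500 → 53/125
merge 109/500 + 179/500 → 72/125
merge 53/125 + 72/125 → 1
L = 13/125 + 181/1000 + 179/500 + 53/125 + 72/125 + 1 = 2643/1000 = 2.643 bits/symbol.

2.643 bits/symbol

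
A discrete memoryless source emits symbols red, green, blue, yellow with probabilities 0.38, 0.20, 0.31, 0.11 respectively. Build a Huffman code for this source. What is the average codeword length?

Repeatedly combine the two least-probable nodes; the expected code length is the sum of the merged weights.
merge 11/100 + 1/5 → 31/100
merge 31/100 + 31/100 → 31/50
merge 19/50 + 31/50 → 1
L = 31/100 + 31/50 + 1 = 193/100 = 1.93 bits/symbol.

1.93 bits/symbol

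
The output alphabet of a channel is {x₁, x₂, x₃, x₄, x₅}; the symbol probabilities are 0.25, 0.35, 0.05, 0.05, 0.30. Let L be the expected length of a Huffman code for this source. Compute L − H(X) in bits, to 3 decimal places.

Entropy H = −Σ p log₂ p ≈ 1.9834 bits.
Huffman merges: 1/20+1/20→1/10; 1/10+1/4→7/20; 3/10+7/20→13/20; 7/20+13/20→1. L = 21/10 ≈ 2.1000.
L − H = 2.1000 − 1.9834 = 0.117 bits.

0.117 bits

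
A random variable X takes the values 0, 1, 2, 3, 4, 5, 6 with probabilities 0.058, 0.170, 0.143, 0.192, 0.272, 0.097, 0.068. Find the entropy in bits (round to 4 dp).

H = −Σ pᵢ log₂ pᵢ.
−0.058·log₂(0.058) = 0.2383
−0.170·log₂(0.170) = 0.4346
−0.143·log₂(0.143) = 0.4012
−0.192·log₂(0.192) = 0.4571
−0.272·log₂(0.272) = 0.5109
−0.097·log₂(0.097) = 0.3265
−0.068·log₂(0.068) = 0.2637
Sum ≈ 2.6323 → 2.6323 bits.

2.6323 bits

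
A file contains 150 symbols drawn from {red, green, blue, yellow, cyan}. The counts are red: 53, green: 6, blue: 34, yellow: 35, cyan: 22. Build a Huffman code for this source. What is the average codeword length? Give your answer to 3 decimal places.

Probabilities are the counts divided by 150.
Repeatedly combine the two least-probable nodes; the expected code length is the sum of the merged weights.
merge 1/25 + 11/75 → 14/75
merge 14/75 + 17/75 → 31/75
merge 7/30 + 53/150 → 44/75
merge 31/75 + 44/75 → 1
L = 14/75 + 31/75 + 44/75 + 1 = 164/75 ≈ 2.187 bits/symbol.

2.187 bits/symbol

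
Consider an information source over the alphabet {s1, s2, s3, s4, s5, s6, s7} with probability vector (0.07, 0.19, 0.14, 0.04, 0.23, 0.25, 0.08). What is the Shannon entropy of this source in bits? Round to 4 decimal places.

2.5858 bits

H = −Σ pᵢ log₂ pᵢ.
−0.07·log₂(0.07) = 0.2686
−0.19·log₂(0.19) = 0.4552
−0.14·log₂(0.14) = 0.3971
−0.04·log₂(0.04) = 0.1858
−0.23·log₂(0.23) = 0.4877
−0.25·log₂(0.25) = 0.5000
−0.08·log₂(0.08) = 0.2915
Sum ≈ 2.5858 → 2.5858 bits.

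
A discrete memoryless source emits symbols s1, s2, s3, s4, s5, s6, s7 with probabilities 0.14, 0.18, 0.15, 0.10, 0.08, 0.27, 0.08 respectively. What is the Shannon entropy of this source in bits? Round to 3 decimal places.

H = −Σ pᵢ log₂ pᵢ.
−0.14·log₂(0.14) = 0.3971
−0.18·log₂(0.18) = 0.4453
−0.15·log₂(0.15) = 0.4105
−0.10·log₂(0.10) = 0.3322
−0.08·log₂(0.08) = 0.2915
−0.27·log₂(0.27) = 0.5100
−0.08·log₂(0.08) = 0.2915
Sum ≈ 2.6782 → 2.678 bits.

2.678 bits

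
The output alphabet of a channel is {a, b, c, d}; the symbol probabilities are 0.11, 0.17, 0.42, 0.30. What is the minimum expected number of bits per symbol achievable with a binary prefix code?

1.86 bits/symbol

Repeatedly combine the two least-probable nodes; the expected code length is the sum of the merged weights.
merge 11/100 + 17/100 → 7/25
merge 7/25 + 3/10 → 29/50
merge 21/50 + 29/50 → 1
L = 7/25 + 29/50 + 1 = 93/50 = 1.86 bits/symbol.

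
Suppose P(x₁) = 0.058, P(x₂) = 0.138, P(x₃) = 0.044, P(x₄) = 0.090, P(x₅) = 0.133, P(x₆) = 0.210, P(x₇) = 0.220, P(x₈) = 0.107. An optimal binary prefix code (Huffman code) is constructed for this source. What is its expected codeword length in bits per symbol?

Repeatedly combine the two least-probable nodes; the expected code length is the sum of the merged weights.
merge 11/250 + 29/500 → 51/500
merge 9/100 + 51/500 → 24/125
merge 107/1000 + 133/1000 → 6/25
merge 69/500 + 24/125 → 33/100
merge 21/100 + 11/50 → 43/100
merge 6/25 + 33/100 → 57/100
merge 43/100 + 57/100 → 1
L = 51/500 + 24/125 + 6/25 + 33/100 + 43/100 + 57/100 + 1 = 358/125 = 2.864 bits/symbol.

2.864 bits/symbol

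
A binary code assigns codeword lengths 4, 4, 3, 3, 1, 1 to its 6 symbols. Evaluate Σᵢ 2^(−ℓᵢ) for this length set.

With common denominator 2^4 = 16: Σ 2^(−ℓᵢ) = 1/16 + 1/16 + 2/16 + 2/16 + 8/16 + 8/16 = 22/16 = 1.375.

1.375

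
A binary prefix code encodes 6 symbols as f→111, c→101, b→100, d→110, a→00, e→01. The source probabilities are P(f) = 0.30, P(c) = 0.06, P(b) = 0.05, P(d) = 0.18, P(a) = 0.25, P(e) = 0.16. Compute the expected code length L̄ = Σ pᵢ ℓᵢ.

L̄ = Σ pᵢ·ℓᵢ = 0.30·3 + 0.06·3 + 0.05·3 + 0.18·3 + 0.25·2 + 0.16·2 = 2.59 bits/symbol.

2.59 bits/symbol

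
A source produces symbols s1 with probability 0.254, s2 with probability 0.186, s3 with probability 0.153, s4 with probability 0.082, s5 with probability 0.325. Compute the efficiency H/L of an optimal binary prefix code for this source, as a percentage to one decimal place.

98.0%

Entropy H = −Σ p log₂ p ≈ 2.1908 bits.
Huffman merges: 41/500+153/1000→47/200; 93/500+47/200→421/1000; 127/500+13/40→579/1000; 421/1000+579/1000→1. L = 447/200 ≈ 2.2350.
Efficiency = H/L = 2.1908/2.2350 = 98.0%.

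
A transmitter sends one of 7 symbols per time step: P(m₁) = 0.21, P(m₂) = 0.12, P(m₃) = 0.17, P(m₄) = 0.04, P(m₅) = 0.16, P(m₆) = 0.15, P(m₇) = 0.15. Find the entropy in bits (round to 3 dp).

2.704 bits

H = −Σ pᵢ log₂ pᵢ.
−0.21·log₂(0.21) = 0.4728
−0.12·log₂(0.12) = 0.3671
−0.17·log₂(0.17) = 0.4346
−0.04·log₂(0.04) = 0.1858
−0.16·log₂(0.16) = 0.4230
−0.15·log₂(0.15) = 0.4105
−0.15·log₂(0.15) = 0.4105
Sum ≈ 2.7043 → 2.704 bits.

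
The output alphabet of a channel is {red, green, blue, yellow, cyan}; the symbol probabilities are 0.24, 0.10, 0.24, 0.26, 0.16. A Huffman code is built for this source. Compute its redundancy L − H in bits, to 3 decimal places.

Entropy H = −Σ p log₂ p ≈ 2.2488 bits.
Huffman merges: 1/10+4/25→13/50; 6/25+6/25→12/25; 13/50+13/50→13/25; 12/25+13/25→1. L = 113/50 ≈ 2.2600.
L − H = 2.2600 − 2.2488 = 0.011 bits.

0.011 bits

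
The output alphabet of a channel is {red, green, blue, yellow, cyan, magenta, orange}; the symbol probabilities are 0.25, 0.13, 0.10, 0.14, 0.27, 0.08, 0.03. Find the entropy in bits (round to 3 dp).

2.565 bits

H = −Σ pᵢ log₂ pᵢ.
−0.25·log₂(0.25) = 0.5000
−0.13·log₂(0.13) = 0.3826
−0.10·log₂(0.10) = 0.3322
−0.14·log₂(0.14) = 0.3971
−0.27·log₂(0.27) = 0.5100
−0.08·log₂(0.08) = 0.2915
−0.03·log₂(0.03) = 0.1518
Sum ≈ 2.5652 → 2.565 bits.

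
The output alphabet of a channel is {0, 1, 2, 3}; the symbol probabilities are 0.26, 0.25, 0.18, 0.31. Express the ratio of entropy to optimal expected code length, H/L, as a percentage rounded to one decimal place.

Entropy H = −Σ p log₂ p ≈ 1.9744 bits.
Huffman merges: 9/50+1/4→43/100; 13/50+31/100→57/100; 43/100+57/100→1. L = 2 ≈ 2.0000.
Efficiency = H/L = 1.9744/2.0000 = 98.7%.

98.7%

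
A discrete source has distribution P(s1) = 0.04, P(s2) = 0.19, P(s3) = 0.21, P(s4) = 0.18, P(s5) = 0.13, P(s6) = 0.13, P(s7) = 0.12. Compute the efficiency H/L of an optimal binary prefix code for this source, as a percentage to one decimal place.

Entropy H = −Σ p log₂ p ≈ 2.6915 bits.
Huffman merges: 1/25+3/25→4/25; 13/100+13/100→13/50; 4/25+9/50→17/50; 19/100+21/100→2/5; 13/50+17/50→3/5; 2/5+3/5→1. L = 69/25 ≈ 2.7600.
Efficiency = H/L = 2.6915/2.7600 = 97.5%.

97.5%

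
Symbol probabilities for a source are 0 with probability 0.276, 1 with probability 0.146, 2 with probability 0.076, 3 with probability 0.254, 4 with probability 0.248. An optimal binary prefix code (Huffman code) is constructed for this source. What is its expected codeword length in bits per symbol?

2.222 bits/symbol

Repeatedly combine the two least-probable nodes; the expected code length is the sum of the merged weights.
merge 19/250 + 73/500 → 111/500
merge 111/500 + 31/125 → 47/100
merge 127/500 + 69/250 → 53/100
merge 47/100 + 53/100 → 1
L = 111/500 + 47/100 + 53/100 + 1 = 1111/500 = 2.222 bits/symbol.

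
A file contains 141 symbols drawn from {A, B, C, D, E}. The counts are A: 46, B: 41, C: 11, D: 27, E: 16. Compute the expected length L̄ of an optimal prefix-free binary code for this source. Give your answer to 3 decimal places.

Probabilities are the counts divided by 141.
Repeatedly combine the two least-probable nodes; the expected code length is the sum of the merged weights.
merge 11/141 + 16/141 → 9/47
merge 9/47 + 9/47 → 18/47
merge 41/141 + 46/141 → 29/47
merge 18/47 + 29/47 → 1
L = 9/47 + 18/47 + 29/47 + 1 = 103/47 ≈ 2.191 bits/symbol.

2.191 bits/symbol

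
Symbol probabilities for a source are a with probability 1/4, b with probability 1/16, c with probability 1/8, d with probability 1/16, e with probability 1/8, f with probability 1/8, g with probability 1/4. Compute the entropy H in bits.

2.625 bits

Each probability is a power of 1/2, so log₂(1/p) is an integer.
H = Σ p·log₂(1/p) = 1/4·2 + 1/16·4 + 1/8·3 + 1/16·4 + 1/8·3 + 1/8·3 + 1/4·2 = 2.625 bits.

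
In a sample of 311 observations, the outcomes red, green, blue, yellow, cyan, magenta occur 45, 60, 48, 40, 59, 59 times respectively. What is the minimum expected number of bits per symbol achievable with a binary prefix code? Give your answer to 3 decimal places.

Probabilities are the counts divided by 311.
Repeatedly combine the two least-probable nodes; the expected code length is the sum of the merged weights.
merge 40/311 + 45/311 → 85/311
merge 48/311 + 59/311 → 107/311
merge 59/311 + 60/311 → 119/311
merge 85/311 + 107/311 → 192/311
merge 119/311 + 192/311 → 1
L = 85/311 + 107/311 + 119/311 + 192/311 + 1 = 814/311 ≈ 2.617 bits/symbol.

2.617 bits/symbol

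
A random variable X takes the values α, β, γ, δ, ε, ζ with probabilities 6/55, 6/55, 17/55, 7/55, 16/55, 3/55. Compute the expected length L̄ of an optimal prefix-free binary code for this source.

Repeatedly combine the two least-probable nodes; the expected code length is the sum of the merged weights.
merge 3/55 + 6/55 → 9/55
merge 6/55 + 7/55 → 13/55
merge 9/55 + 13/55 → 2/5
merge 16/55 + 17/55 → 3/5
merge 2/5 + 3/5 → 1
L = 9/55 + 13/55 + 2/5 + 3/5 + 1 = 12/5 = 2.4 bits/symbol.

2.4 bits/symbol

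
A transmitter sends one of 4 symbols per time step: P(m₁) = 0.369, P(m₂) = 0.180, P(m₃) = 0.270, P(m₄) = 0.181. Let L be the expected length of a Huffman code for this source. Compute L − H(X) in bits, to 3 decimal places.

0.060 bits

Entropy H = −Σ p log₂ p ≈ 1.9324 bits.
Huffman merges: 9/50+181/1000→361/1000; 27/100+361/1000→631/1000; 369/1000+631/1000→1. L = 249/125 ≈ 1.9920.
L − H = 1.9920 − 1.9324 = 0.060 bits.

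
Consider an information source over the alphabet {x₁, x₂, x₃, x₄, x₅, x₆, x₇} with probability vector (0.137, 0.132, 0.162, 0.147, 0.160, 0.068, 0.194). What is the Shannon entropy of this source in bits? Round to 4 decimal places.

H = −Σ pᵢ log₂ pᵢ.
−0.137·log₂(0.137) = 0.3929
−0.132·log₂(0.132) = 0.3856
−0.162·log₂(0.162) = 0.4254
−0.147·log₂(0.147) = 0.4066
−0.160·log₂(0.160) = 0.4230
−0.068·log₂(0.068) = 0.2637
−0.194·log₂(0.194) = 0.4590
Sum ≈ 2.7562 → 2.7562 bits.

2.7562 bits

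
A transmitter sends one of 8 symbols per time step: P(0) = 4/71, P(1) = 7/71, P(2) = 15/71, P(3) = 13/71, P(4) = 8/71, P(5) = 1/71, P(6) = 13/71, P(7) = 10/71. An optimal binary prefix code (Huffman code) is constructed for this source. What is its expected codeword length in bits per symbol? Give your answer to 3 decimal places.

2.845 bits/symbol

Repeatedly combine the two least-probable nodes; the expected code length is the sum of the merged weights.
merge 1/71 + 4/71 → 5/71
merge 5/71 + 7/71 → 12/71
merge 8/71 + 10/71 → 18/71
merge 12/71 + 13/71 → 25/71
merge 13/71 + 15/71 → 28/71
merge 18/71 + 25/71 → 43/71
merge 28/71 + 43/71 → 1
L = 5/71 + 12/71 + 18/71 + 25/71 + 28/71 + 43/71 + 1 = 202/71 ≈ 2.845 bits/symbol.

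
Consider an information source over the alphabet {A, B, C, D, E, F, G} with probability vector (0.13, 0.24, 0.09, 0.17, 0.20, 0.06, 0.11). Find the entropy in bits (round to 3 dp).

2.682 bits

H = −Σ pᵢ log₂ pᵢ.
−0.13·log₂(0.13) = 0.3826
−0.24·log₂(0.24) = 0.4941
−0.09·log₂(0.09) = 0.3127
−0.17·log₂(0.17) = 0.4346
−0.20·log₂(0.20) = 0.4644
−0.06·log₂(0.06) = 0.2435
−0.11·log₂(0.11) = 0.3503
Sum ≈ 2.6822 → 2.682 bits.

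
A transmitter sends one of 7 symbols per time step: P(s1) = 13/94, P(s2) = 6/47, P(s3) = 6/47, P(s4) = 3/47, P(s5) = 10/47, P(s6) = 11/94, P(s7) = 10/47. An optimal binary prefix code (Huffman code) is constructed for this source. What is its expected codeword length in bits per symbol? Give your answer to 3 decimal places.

2.755 bits/symbol

Repeatedly combine the two least-probable nodes; the expected code length is the sum of the merged weights.
merge 3/47 + 11/94 → 17/94
merge 6/47 + 6/47 → 12/47
merge 13/94 + 17/94 → 15/47
merge 10/47 + 10/47 → 20/47
merge 12/47 + 15/47 → 27/47
merge 20/47 + 27/47 → 1
L = 17/94 + 12/47 + 15/47 + 20/47 + 27/47 + 1 = 259/94 ≈ 2.755 bits/symbol.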